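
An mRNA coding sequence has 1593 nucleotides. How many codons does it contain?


codons = nucleotides / 3
codons = 1593 / 3 = 531

531


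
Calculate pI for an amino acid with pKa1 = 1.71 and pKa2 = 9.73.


pI = (pKa1 + pKa2) / 2
pI = (1.71 + 9.73) / 2
pI = 5.72

5.72


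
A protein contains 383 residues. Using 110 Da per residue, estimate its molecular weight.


MW = n_residues * 110 Da
MW = 383 * 110
MW = 42130 Da

42130 Da


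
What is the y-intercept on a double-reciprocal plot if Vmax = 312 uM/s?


y-intercept = 1/Vmax
= 1/312
= 0.0032 s/uM

0.0032 s/uM


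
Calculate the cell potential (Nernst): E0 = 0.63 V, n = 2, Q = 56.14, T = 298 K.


E = E0 - (RT/nF) * ln(Q)
E = 0.63 - (8.314 * 298 / (2 * 96485)) * ln(56.14)
E = 0.5783 V

0.5783 V


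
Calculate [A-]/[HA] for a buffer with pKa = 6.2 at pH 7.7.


[A-]/[HA] = 10^(pH - pKa)
= 10^(7.7 - 6.2)
= 31.6228

31.6228


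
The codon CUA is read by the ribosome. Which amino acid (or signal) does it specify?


Standard genetic code lookup.
Codon CUA -> Leu

Leu


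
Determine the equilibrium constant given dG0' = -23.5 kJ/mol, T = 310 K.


Keq = exp(-dG0 * 1000 / (R * T))
Keq = exp(-(-23.5) * 1000 / (8.314 * 310))
Keq = 9117.2891

9117.2891


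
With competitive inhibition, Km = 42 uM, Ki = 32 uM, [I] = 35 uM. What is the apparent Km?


Km_app = Km * (1 + [I]/Ki)
Km_app = 42 * (1 + 35/32)
Km_app = 87.9375 uM

87.9375 uM


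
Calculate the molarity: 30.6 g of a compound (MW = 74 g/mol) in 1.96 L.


C = (mass / MW) / volume
C = (30.6 / 74) / 1.96
C = 0.211 M

0.211 M


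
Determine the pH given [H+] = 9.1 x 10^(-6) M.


pH = -log10([H+])
pH = -log10(9.1 x 10^(-6))
pH = 5.041

5.041


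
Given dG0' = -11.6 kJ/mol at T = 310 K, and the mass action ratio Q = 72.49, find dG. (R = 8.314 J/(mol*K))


dG = dG0' + RT * ln(Q) / 1000
dG = -11.6 + 8.314 * 310 * ln(72.49) / 1000
dG = -0.5601 kJ/mol

-0.5601 kJ/mol


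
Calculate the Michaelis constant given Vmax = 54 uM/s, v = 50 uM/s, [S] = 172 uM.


Km = [S] * (Vmax - v) / v
Km = 172 * (54 - 50) / 50
Km = 13.76 uM

13.76 uM


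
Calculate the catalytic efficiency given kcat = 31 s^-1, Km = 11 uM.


Catalytic efficiency = kcat / Km
= 31 / 11
= 2.8182 uM^-1*s^-1

2.8182 uM^-1*s^-1


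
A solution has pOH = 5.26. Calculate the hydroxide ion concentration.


[OH-] = 10^(-pOH)
[OH-] = 10^(-5.26)
[OH-] = 5.495e-06 M

5.495e-06 M


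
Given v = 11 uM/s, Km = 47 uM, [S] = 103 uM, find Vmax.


Vmax = v * (Km + [S]) / [S]
Vmax = 11 * (47 + 103) / 103
Vmax = 16.0194 uM/s

16.0194 uM/s


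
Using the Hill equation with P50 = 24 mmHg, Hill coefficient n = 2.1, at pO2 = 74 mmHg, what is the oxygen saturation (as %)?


Y = pO2^n / (P50^n + pO2^n)
Y = 74^2.1 / (24^2.1 + 74^2.1)
Y = 91.41%

91.41%


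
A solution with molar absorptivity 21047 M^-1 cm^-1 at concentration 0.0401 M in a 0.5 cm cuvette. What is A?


A = epsilon * c * l
A = 21047 * 0.0401 * 0.5
A = 421.9923

421.9923


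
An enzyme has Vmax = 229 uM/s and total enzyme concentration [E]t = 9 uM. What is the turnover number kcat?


kcat = Vmax / [E]t
kcat = 229 / 9
kcat = 25.4444 s^-1

25.4444 s^-1


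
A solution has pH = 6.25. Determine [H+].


[H+] = 10^(-pH)
[H+] = 10^(-6.25)
[H+] = 5.623e-07 M

5.623e-07 M


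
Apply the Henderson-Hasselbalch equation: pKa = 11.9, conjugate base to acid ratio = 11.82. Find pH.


pH = pKa + log10([A-]/[HA])
pH = 11.9 + log10(11.82)
pH = 12.9726

12.9726


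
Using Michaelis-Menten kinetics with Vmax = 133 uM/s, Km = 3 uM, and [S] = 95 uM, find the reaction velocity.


v = Vmax * [S] / (Km + [S])
v = 133 * 95 / (3 + 95)
v = 128.9286 uM/s

128.9286 uM/s


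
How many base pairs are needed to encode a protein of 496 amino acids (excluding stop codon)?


Each amino acid = 1 codon = 3 bp
bp = 496 * 3 = 1488 bp

1488 bp


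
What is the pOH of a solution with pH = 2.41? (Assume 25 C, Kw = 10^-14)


pOH = 14 - pH
pOH = 14 - 2.41
pOH = 11.59

11.59


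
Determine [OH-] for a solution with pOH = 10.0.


[OH-] = 10^(-pOH)
[OH-] = 10^(-10.0)
[OH-] = 1.000e-10 M

1.000e-10 M


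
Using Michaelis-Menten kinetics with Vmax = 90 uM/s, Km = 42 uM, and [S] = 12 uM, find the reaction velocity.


v = Vmax * [S] / (Km + [S])
v = 90 * 12 / (42 + 12)
v = 20.0 uM/s

20.0 uM/s


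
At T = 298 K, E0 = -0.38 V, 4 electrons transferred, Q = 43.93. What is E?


E = E0 - (RT/nF) * ln(Q)
E = -0.38 - (8.314 * 298 / (4 * 96485)) * ln(43.93)
E = -0.4043 V

-0.4043 V


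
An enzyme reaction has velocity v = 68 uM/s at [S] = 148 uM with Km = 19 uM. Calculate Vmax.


Vmax = v * (Km + [S]) / [S]
Vmax = 68 * (19 + 148) / 148
Vmax = 76.7297 uM/s

76.7297 uM/s


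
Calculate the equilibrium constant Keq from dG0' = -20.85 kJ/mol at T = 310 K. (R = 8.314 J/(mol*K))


Keq = exp(-dG0 * 1000 / (R * T))
Keq = exp(-(-20.85) * 1000 / (8.314 * 310))
Keq = 3260.8264

3260.8264


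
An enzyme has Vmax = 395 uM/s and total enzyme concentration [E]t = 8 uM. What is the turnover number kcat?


kcat = Vmax / [E]t
kcat = 395 / 8
kcat = 49.375 s^-1

49.375 s^-1


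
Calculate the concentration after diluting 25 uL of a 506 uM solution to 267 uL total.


C2 = C1 * V1 / V2
C2 = 506 * 25 / 267
C2 = 47.3783 uM

47.3783 uM


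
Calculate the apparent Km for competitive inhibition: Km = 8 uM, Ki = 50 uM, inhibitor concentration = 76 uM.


Km_app = Km * (1 + [I]/Ki)
Km_app = 8 * (1 + 76/50)
Km_app = 20.16 uM

20.16 uM


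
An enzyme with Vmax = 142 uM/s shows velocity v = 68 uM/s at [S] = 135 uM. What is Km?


Km = [S] * (Vmax - v) / v
Km = 135 * (142 - 68) / 68
Km = 146.9118 uM

146.9118 uM


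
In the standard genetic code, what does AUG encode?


Standard genetic code lookup.
Codon AUG -> Met (start)

Met (start)


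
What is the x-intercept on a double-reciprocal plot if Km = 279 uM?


x-intercept = -1/Km
= -1/279
= -0.0036 1/uM

-0.0036 1/uM


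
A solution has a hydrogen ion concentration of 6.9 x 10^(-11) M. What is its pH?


pH = -log10([H+])
pH = -log10(6.9 x 10^(-11))
pH = 10.1612

10.1612


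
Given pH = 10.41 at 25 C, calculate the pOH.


pOH = 14 - pH
pOH = 14 - 10.41
pOH = 3.59

3.59


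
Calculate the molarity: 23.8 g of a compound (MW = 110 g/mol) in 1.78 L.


C = (mass / MW) / volume
C = (23.8 / 110) / 1.78
C = 0.1216 M

0.1216 M


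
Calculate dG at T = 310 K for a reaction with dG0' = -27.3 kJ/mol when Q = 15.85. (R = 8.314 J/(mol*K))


dG = dG0' + RT * ln(Q) / 1000
dG = -27.3 + 8.314 * 310 * ln(15.85) / 1000
dG = -20.1784 kJ/mol

-20.1784 kJ/mol


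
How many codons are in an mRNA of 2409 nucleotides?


codons = nucleotides / 3
codons = 2409 / 3 = 803

803


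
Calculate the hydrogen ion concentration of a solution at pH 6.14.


[H+] = 10^(-pH)
[H+] = 10^(-6.14)
[H+] = 7.244e-07 M

7.244e-07 M


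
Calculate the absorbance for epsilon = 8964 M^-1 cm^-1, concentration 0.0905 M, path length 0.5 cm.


A = epsilon * c * l
A = 8964 * 0.0905 * 0.5
A = 405.621

405.621


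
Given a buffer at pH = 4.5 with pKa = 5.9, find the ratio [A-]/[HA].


[A-]/[HA] = 10^(pH - pKa)
= 10^(4.5 - 5.9)
= 0.0398

0.0398


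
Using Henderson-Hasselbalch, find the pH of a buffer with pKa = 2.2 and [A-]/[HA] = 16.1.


pH = pKa + log10([A-]/[HA])
pH = 2.2 + log10(16.1)
pH = 3.4068

3.4068


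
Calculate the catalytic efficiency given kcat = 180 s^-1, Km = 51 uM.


Catalytic efficiency = kcat / Km
= 180 / 51
= 3.5294 uM^-1*s^-1

3.5294 uM^-1*s^-1


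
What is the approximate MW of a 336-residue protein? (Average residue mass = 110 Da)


MW = n_residues * 110 Da
MW = 336 * 110
MW = 36960 Da

36960 Da


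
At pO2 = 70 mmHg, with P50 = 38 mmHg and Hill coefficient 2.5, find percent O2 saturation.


Y = pO2^n / (P50^n + pO2^n)
Y = 70^2.5 / (38^2.5 + 70^2.5)
Y = 82.16%

82.16%


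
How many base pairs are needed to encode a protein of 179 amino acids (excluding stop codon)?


Each amino acid = 1 codon = 3 bp
bp = 179 * 3 = 537 bp

537 bp


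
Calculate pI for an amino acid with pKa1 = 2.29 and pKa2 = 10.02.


pI = (pKa1 + pKa2) / 2
pI = (2.29 + 10.02) / 2
pI = 6.155

6.155


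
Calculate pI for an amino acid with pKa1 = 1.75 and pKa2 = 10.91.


pI = (pKa1 + pKa2) / 2
pI = (1.75 + 10.91) / 2
pI = 6.33

6.33


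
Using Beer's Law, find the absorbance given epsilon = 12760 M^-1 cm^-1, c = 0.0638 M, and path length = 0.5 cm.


A = epsilon * c * l
A = 12760 * 0.0638 * 0.5
A = 407.044

407.044


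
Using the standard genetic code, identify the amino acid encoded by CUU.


Standard genetic code lookup.
Codon CUU -> Leu

Leu


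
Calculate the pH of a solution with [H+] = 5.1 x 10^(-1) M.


pH = -log10([H+])
pH = -log10(5.1 x 10^(-1))
pH = 0.2924

0.2924


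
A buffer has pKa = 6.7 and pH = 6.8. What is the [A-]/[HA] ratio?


[A-]/[HA] = 10^(pH - pKa)
= 10^(6.8 - 6.7)
= 1.2589

1.2589


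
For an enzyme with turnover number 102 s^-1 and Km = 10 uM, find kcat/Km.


Catalytic efficiency = kcat / Km
= 102 / 10
= 10.2 uM^-1*s^-1

10.2 uM^-1*s^-1


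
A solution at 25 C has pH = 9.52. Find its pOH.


pOH = 14 - pH
pOH = 14 - 9.52
pOH = 4.48

4.48


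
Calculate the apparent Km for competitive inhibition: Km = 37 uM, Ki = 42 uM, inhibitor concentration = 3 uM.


Km_app = Km * (1 + [I]/Ki)
Km_app = 37 * (1 + 3/42)
Km_app = 39.6429 uM

39.6429 uM


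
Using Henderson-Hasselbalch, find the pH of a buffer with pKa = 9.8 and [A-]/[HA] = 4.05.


pH = pKa + log10([A-]/[HA])
pH = 9.8 + log10(4.05)
pH = 10.4075

10.4075


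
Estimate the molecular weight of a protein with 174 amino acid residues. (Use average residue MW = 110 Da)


MW = n_residues * 110 Da
MW = 174 * 110
MW = 19140 Da

19140 Da


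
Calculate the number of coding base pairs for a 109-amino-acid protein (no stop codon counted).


Each amino acid = 1 codon = 3 bp
bp = 109 * 3 = 327 bp

327 bp


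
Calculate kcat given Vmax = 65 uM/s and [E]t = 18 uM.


kcat = Vmax / [E]t
kcat = 65 / 18
kcat = 3.6111 s^-1

3.6111 s^-1


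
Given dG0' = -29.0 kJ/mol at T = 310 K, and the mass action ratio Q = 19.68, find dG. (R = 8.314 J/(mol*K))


dG = dG0' + RT * ln(Q) / 1000
dG = -29.0 + 8.314 * 310 * ln(19.68) / 1000
dG = -21.3206 kJ/mol

-21.3206 kJ/mol


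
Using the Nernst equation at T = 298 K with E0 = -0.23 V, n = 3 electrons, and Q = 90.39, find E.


E = E0 - (RT/nF) * ln(Q)
E = -0.23 - (8.314 * 298 / (3 * 96485)) * ln(90.39)
E = -0.2686 V

-0.2686 V


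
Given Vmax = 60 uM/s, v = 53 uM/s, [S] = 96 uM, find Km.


Km = [S] * (Vmax - v) / v
Km = 96 * (60 - 53) / 53
Km = 12.6792 uM

12.6792 uM


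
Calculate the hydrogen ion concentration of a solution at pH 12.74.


[H+] = 10^(-pH)
[H+] = 10^(-12.74)
[H+] = 1.820e-13 M

1.820e-13 M


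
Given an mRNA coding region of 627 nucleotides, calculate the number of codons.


codons = nucleotides / 3
codons = 627 / 3 = 209

209


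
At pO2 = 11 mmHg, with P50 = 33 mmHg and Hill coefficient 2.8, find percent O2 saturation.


Y = pO2^n / (P50^n + pO2^n)
Y = 11^2.8 / (33^2.8 + 11^2.8)
Y = 4.41%

4.41%


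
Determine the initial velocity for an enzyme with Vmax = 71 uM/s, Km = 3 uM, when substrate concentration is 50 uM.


v = Vmax * [S] / (Km + [S])
v = 71 * 50 / (3 + 50)
v = 66.9811 uM/s

66.9811 uM/s


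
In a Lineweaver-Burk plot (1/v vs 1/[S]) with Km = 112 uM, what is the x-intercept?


x-intercept = -1/Km
= -1/112
= -0.0089 1/uM

-0.0089 1/uM


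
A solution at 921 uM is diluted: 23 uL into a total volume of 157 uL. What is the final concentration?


C2 = C1 * V1 / V2
C2 = 921 * 23 / 157
C2 = 134.9236 uM

134.9236 uM


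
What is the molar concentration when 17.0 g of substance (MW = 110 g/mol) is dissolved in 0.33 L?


C = (mass / MW) / volume
C = (17.0 / 110) / 0.33
C = 0.4683 M

0.4683 M


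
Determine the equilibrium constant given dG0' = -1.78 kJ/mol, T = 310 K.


Keq = exp(-dG0 * 1000 / (R * T))
Keq = exp(-(-1.78) * 1000 / (8.314 * 310))
Keq = 1.995

1.995


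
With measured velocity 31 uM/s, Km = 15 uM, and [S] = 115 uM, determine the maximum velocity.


Vmax = v * (Km + [S]) / [S]
Vmax = 31 * (15 + 115) / 115
Vmax = 35.0435 uM/s

35.0435 uM/s


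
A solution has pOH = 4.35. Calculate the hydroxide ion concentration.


[OH-] = 10^(-pOH)
[OH-] = 10^(-4.35)
[OH-] = 4.467e-05 M

4.467e-05 M


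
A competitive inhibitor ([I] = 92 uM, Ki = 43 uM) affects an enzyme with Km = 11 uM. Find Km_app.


Km_app = Km * (1 + [I]/Ki)
Km_app = 11 * (1 + 92/43)
Km_app = 34.5349 uM

34.5349 uM


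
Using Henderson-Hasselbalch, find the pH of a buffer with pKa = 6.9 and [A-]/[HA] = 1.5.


pH = pKa + log10([A-]/[HA])
pH = 6.9 + log10(1.5)
pH = 7.0761

7.0761


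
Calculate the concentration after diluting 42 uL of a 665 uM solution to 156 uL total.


C2 = C1 * V1 / V2
C2 = 665 * 42 / 156
C2 = 179.0385 uM

179.0385 uM


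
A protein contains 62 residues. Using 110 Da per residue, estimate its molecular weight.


MW = n_residues * 110 Da
MW = 62 * 110
MW = 6820 Da

6820 Da


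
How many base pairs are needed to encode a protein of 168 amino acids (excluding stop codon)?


Each amino acid = 1 codon = 3 bp
bp = 168 * 3 = 504 bp

504 bp


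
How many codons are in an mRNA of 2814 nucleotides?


codons = nucleotides / 3
codons = 2814 / 3 = 938

938


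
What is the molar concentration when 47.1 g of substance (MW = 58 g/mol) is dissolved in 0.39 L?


C = (mass / MW) / volume
C = (47.1 / 58) / 0.39
C = 2.0822 M

2.0822 M


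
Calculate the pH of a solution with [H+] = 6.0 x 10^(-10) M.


pH = -log10([H+])
pH = -log10(6.0 x 10^(-10))
pH = 9.2218

9.2218


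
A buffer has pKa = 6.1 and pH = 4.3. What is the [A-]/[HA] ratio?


[A-]/[HA] = 10^(pH - pKa)
= 10^(4.3 - 6.1)
= 0.0158

0.0158


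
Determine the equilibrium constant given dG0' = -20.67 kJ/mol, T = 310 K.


Keq = exp(-dG0 * 1000 / (R * T))
Keq = exp(-(-20.67) * 1000 / (8.314 * 310))
Keq = 3040.8625

3040.8625


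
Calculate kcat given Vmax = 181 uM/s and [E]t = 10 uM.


kcat = Vmax / [E]t
kcat = 181 / 10
kcat = 18.1 s^-1

18.1 s^-1


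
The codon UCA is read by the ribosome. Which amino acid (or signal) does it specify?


Standard genetic code lookup.
Codon UCA -> Ser

Ser


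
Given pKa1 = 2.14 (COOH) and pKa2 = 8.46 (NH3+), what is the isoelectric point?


pI = (pKa1 + pKa2) / 2
pI = (2.14 + 8.46) / 2
pI = 5.3

5.3


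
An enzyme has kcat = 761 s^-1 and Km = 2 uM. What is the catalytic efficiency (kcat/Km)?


Catalytic efficiency = kcat / Km
= 761 / 2
= 380.5 uM^-1*s^-1

380.5 uM^-1*s^-1


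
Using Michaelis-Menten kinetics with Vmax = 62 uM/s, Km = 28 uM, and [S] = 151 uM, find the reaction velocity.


v = Vmax * [S] / (Km + [S])
v = 62 * 151 / (28 + 151)
v = 52.3017 uM/s

52.3017 uM/s


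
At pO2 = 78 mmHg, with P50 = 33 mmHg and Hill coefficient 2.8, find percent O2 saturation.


Y = pO2^n / (P50^n + pO2^n)
Y = 78^2.8 / (33^2.8 + 78^2.8)
Y = 91.75%

91.75%


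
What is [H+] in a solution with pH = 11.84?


[H+] = 10^(-pH)
[H+] = 10^(-11.84)
[H+] = 1.445e-12 M

1.445e-12 M


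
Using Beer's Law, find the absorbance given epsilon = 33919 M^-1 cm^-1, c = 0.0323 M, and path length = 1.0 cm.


A = epsilon * c * l
A = 33919 * 0.0323 * 1.0
A = 1095.5837

1095.5837


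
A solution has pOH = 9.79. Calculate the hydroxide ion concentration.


[OH-] = 10^(-pOH)
[OH-] = 10^(-9.79)
[OH-] = 1.622e-10 M

1.622e-10 M


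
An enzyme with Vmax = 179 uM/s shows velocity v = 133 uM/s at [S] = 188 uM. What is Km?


Km = [S] * (Vmax - v) / v
Km = 188 * (179 - 133) / 133
Km = 65.0226 uM

65.0226 uM


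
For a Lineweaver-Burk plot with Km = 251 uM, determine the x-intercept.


x-intercept = -1/Km
= -1/251
= -0.004 1/uM

-0.004 1/uM


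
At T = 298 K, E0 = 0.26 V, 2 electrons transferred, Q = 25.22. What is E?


E = E0 - (RT/nF) * ln(Q)
E = 0.26 - (8.314 * 298 / (2 * 96485)) * ln(25.22)
E = 0.2186 V

0.2186 V


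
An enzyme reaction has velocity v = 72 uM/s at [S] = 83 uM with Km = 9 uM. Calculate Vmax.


Vmax = v * (Km + [S]) / [S]
Vmax = 72 * (9 + 83) / 83
Vmax = 79.8072 uM/s

79.8072 uM/s


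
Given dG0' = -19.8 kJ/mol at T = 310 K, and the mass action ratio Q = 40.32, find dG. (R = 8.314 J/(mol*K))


dG = dG0' + RT * ln(Q) / 1000
dG = -19.8 + 8.314 * 310 * ln(40.32) / 1000
dG = -10.272 kJ/mol

-10.272 kJ/mol


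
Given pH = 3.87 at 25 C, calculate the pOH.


pOH = 14 - pH
pOH = 14 - 3.87
pOH = 10.13

10.13


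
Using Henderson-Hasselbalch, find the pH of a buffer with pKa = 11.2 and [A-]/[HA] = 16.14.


pH = pKa + log10([A-]/[HA])
pH = 11.2 + log10(16.14)
pH = 12.4079

12.4079


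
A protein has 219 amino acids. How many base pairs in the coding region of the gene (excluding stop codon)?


Each amino acid = 1 codon = 3 bp
bp = 219 * 3 = 657 bp

657 bp


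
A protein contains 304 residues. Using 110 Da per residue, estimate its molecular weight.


MW = n_residues * 110 Da
MW = 304 * 110
MW = 33440 Da

33440 Da


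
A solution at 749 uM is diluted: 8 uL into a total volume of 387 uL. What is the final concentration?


C2 = C1 * V1 / V2
C2 = 749 * 8 / 387
C2 = 15.4832 uM

15.4832 uM


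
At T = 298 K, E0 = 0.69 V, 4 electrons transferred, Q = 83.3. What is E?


E = E0 - (RT/nF) * ln(Q)
E = 0.69 - (8.314 * 298 / (4 * 96485)) * ln(83.3)
E = 0.6616 V

0.6616 V


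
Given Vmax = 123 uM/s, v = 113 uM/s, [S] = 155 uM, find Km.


Km = [S] * (Vmax - v) / v
Km = 155 * (123 - 113) / 113
Km = 13.7168 uM

13.7168 uM


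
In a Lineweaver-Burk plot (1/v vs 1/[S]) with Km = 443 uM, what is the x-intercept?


x-intercept = -1/Km
= -1/443
= -0.0023 1/uM

-0.0023 1/uM


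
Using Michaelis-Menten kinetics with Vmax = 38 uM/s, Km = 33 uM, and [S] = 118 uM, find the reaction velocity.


v = Vmax * [S] / (Km + [S])
v = 38 * 118 / (33 + 118)
v = 29.6954 uM/s

29.6954 uM/s


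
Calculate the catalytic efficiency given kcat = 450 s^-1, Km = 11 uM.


Catalytic efficiency = kcat / Km
= 450 / 11
= 40.9091 uM^-1*s^-1

40.9091 uM^-1*s^-1


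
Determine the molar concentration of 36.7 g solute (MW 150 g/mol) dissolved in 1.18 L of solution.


C = (mass / MW) / volume
C = (36.7 / 150) / 1.18
C = 0.2073 M

0.2073 M


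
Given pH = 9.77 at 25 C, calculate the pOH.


pOH = 14 - pH
pOH = 14 - 9.77
pOH = 4.23

4.23


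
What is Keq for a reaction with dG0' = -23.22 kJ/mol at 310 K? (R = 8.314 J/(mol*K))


Keq = exp(-dG0 * 1000 / (R * T))
Keq = exp(-(-23.22) * 1000 / (8.314 * 310))
Keq = 8178.7013

8178.7013


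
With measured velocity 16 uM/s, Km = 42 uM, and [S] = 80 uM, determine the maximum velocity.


Vmax = v * (Km + [S]) / [S]
Vmax = 16 * (42 + 80) / 80
Vmax = 24.4 uM/s

24.4 uM/s


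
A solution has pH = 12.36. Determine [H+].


[H+] = 10^(-pH)
[H+] = 10^(-12.36)
[H+] = 4.365e-13 M

4.365e-13 M


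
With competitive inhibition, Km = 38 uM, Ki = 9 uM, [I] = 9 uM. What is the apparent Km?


Km_app = Km * (1 + [I]/Ki)
Km_app = 38 * (1 + 9/9)
Km_app = 76.0 uM

76.0 uM


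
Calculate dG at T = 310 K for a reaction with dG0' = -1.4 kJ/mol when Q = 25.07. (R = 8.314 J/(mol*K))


dG = dG0' + RT * ln(Q) / 1000
dG = -1.4 + 8.314 * 310 * ln(25.07) / 1000
dG = 6.9033 kJ/mol

6.9033 kJ/mol


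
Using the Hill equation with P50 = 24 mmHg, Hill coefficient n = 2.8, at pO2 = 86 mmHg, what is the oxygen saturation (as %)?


Y = pO2^n / (P50^n + pO2^n)
Y = 86^2.8 / (24^2.8 + 86^2.8)
Y = 97.27%

97.27%


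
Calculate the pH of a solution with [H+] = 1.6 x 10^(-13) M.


pH = -log10([H+])
pH = -log10(1.6 x 10^(-13))
pH = 12.7959

12.7959


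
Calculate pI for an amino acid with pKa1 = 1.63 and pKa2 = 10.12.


pI = (pKa1 + pKa2) / 2
pI = (1.63 + 10.12) / 2
pI = 5.875

5.875


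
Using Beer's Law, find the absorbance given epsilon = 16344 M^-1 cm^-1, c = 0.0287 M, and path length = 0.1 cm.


A = epsilon * c * l
A = 16344 * 0.0287 * 0.1
A = 46.9073

46.9073


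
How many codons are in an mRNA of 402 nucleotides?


codons = nucleotides / 3
codons = 402 / 3 = 134

134


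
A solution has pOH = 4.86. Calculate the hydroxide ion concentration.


[OH-] = 10^(-pOH)
[OH-] = 10^(-4.86)
[OH-] = 1.380e-05 M

1.380e-05 M


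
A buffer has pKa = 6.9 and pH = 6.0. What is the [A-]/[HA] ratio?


[A-]/[HA] = 10^(pH - pKa)
= 10^(6.0 - 6.9)
= 0.1259

0.1259


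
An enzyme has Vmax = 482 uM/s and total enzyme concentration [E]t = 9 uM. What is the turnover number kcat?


kcat = Vmax / [E]t
kcat = 482 / 9
kcat = 53.5556 s^-1

53.5556 s^-1


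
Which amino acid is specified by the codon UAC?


Standard genetic code lookup.
Codon UAC -> Tyr

Tyr


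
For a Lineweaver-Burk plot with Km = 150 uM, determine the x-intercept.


x-intercept = -1/Km
= -1/150
= -0.0067 1/uM

-0.0067 1/uM


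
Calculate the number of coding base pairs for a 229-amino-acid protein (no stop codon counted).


Each amino acid = 1 codon = 3 bp
bp = 229 * 3 = 687 bp

687 bp


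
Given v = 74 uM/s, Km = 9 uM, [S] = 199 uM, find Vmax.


Vmax = v * (Km + [S]) / [S]
Vmax = 74 * (9 + 199) / 199
Vmax = 77.3467 uM/s

77.3467 uM/s


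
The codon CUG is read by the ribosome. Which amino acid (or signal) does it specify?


Standard genetic code lookup.
Codon CUG -> Leu

Leu


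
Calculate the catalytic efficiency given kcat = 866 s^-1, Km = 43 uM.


Catalytic efficiency = kcat / Km
= 866 / 43
= 20.1395 uM^-1*s^-1

20.1395 uM^-1*s^-1


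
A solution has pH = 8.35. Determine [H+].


[H+] = 10^(-pH)
[H+] = 10^(-8.35)
[H+] = 4.467e-09 M

4.467e-09 M


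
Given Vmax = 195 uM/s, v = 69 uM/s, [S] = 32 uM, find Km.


Km = [S] * (Vmax - v) / v
Km = 32 * (195 - 69) / 69
Km = 58.4348 uM

58.4348 uM


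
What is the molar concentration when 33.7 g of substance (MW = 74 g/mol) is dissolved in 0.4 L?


C = (mass / MW) / volume
C = (33.7 / 74) / 0.4
C = 1.1385 M

1.1385 M


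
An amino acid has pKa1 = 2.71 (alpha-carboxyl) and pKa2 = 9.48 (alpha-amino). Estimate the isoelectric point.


pI = (pKa1 + pKa2) / 2
pI = (2.71 + 9.48) / 2
pI = 6.095

6.095


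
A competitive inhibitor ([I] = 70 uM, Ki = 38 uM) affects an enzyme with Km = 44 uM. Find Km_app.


Km_app = Km * (1 + [I]/Ki)
Km_app = 44 * (1 + 70/38)
Km_app = 125.0526 uM

125.0526 uM


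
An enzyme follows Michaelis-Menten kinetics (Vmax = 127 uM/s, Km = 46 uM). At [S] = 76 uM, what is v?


v = Vmax * [S] / (Km + [S])
v = 127 * 76 / (46 + 76)
v = 79.1148 uM/s

79.1148 uM/s


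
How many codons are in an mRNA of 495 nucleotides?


codons = nucleotides / 3
codons = 495 / 3 = 165

165


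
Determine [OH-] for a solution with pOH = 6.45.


[OH-] = 10^(-pOH)
[OH-] = 10^(-6.45)
[OH-] = 3.548e-07 M

3.548e-07 M


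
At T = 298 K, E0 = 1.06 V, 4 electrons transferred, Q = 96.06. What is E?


E = E0 - (RT/nF) * ln(Q)
E = 1.06 - (8.314 * 298 / (4 * 96485)) * ln(96.06)
E = 1.0307 V

1.0307 V


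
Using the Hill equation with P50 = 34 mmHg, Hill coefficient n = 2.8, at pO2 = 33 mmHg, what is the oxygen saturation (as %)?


Y = pO2^n / (P50^n + pO2^n)
Y = 33^2.8 / (34^2.8 + 33^2.8)
Y = 47.91%

47.91%


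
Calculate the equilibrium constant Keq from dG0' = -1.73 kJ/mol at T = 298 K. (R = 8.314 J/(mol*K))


Keq = exp(-dG0 * 1000 / (R * T))
Keq = exp(-(-1.73) * 1000 / (8.314 * 298))
Keq = 2.0103

2.0103


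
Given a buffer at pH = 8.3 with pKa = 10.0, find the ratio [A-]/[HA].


[A-]/[HA] = 10^(pH - pKa)
= 10^(8.3 - 10.0)
= 0.02

0.02


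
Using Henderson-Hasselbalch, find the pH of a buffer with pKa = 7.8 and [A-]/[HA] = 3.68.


pH = pKa + log10([A-]/[HA])
pH = 7.8 + log10(3.68)
pH = 8.3658

8.3658


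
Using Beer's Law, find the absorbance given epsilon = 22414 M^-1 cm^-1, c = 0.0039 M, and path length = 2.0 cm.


A = epsilon * c * l
A = 22414 * 0.0039 * 2.0
A = 174.8292

174.8292


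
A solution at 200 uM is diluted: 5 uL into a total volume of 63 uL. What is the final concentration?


C2 = C1 * V1 / V2
C2 = 200 * 5 / 63
C2 = 15.873 uM

15.873 uM


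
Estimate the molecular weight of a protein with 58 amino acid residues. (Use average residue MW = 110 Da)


MW = n_residues * 110 Da
MW = 58 * 110
MW = 6380 Da

6380 Da


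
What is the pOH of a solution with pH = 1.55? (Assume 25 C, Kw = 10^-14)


pOH = 14 - pH
pOH = 14 - 1.55
pOH = 12.45

12.45


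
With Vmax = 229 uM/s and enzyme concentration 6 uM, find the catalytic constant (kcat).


kcat = Vmax / [E]t
kcat = 229 / 6
kcat = 38.1667 s^-1

38.1667 s^-1


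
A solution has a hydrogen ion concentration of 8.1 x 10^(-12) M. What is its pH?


pH = -log10([H+])
pH = -log10(8.1 x 10^(-12))
pH = 11.0915

11.0915


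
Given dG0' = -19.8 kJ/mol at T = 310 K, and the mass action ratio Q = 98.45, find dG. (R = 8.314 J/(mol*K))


dG = dG0' + RT * ln(Q) / 1000
dG = -19.8 + 8.314 * 310 * ln(98.45) / 1000
dG = -7.9712 kJ/mol

-7.9712 kJ/mol


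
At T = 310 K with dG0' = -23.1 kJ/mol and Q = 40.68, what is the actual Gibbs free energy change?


dG = dG0' + RT * ln(Q) / 1000
dG = -23.1 + 8.314 * 310 * ln(40.68) / 1000
dG = -13.5491 kJ/mol

-13.5491 kJ/mol


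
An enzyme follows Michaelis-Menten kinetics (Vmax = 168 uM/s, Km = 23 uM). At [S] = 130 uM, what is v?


v = Vmax * [S] / (Km + [S])
v = 168 * 130 / (23 + 130)
v = 142.7451 uM/s

142.7451 uM/s


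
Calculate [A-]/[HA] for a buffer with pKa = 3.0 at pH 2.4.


[A-]/[HA] = 10^(pH - pKa)
= 10^(2.4 - 3.0)
= 0.2512

0.2512


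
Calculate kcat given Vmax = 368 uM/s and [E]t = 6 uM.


kcat = Vmax / [E]t
kcat = 368 / 6
kcat = 61.3333 s^-1

61.3333 s^-1


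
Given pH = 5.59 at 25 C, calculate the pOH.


pOH = 14 - pH
pOH = 14 - 5.59
pOH = 8.41

8.41


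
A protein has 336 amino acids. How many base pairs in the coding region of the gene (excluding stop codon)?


Each amino acid = 1 codon = 3 bp
bp = 336 * 3 = 1008 bp

1008 bp


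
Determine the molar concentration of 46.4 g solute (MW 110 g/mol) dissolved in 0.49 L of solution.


C = (mass / MW) / volume
C = (46.4 / 110) / 0.49
C = 0.8609 M

0.8609 M


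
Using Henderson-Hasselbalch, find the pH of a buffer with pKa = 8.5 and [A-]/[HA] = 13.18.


pH = pKa + log10([A-]/[HA])
pH = 8.5 + log10(13.18)
pH = 9.6199

9.6199


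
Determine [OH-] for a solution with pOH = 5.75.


[OH-] = 10^(-pOH)
[OH-] = 10^(-5.75)
[OH-] = 1.778e-06 M

1.778e-06 M


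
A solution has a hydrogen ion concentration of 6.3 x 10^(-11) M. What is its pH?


pH = -log10([H+])
pH = -log10(6.3 x 10^(-11))
pH = 10.2007

10.2007


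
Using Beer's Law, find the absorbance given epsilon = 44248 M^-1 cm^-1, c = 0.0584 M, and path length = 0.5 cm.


A = epsilon * c * l
A = 44248 * 0.0584 * 0.5
A = 1292.0416

1292.0416


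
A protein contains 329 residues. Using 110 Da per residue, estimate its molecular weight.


MW = n_residues * 110 Da
MW = 329 * 110
MW = 36190 Da

36190 Da


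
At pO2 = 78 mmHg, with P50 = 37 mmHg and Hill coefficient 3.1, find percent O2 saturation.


Y = pO2^n / (P50^n + pO2^n)
Y = 78^3.1 / (37^3.1 + 78^3.1)
Y = 90.99%

90.99%


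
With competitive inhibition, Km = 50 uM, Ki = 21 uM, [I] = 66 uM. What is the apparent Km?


Km_app = Km * (1 + [I]/Ki)
Km_app = 50 * (1 + 66/21)
Km_app = 207.1429 uM

207.1429 uM


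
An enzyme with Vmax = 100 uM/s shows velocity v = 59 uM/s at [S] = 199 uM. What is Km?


Km = [S] * (Vmax - v) / v
Km = 199 * (100 - 59) / 59
Km = 138.2881 uM

138.2881 uM


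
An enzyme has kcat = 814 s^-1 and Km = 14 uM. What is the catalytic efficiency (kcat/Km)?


Catalytic efficiency = kcat / Km
= 814 / 14
= 58.1429 uM^-1*s^-1

58.1429 uM^-1*s^-1


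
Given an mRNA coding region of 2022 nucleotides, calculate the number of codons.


codons = nucleotides / 3
codons = 2022 / 3 = 674

674


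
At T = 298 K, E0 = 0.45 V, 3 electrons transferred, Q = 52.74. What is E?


E = E0 - (RT/nF) * ln(Q)
E = 0.45 - (8.314 * 298 / (3 * 96485)) * ln(52.74)
E = 0.4161 V

0.4161 V


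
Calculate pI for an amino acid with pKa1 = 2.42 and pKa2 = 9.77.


pI = (pKa1 + pKa2) / 2
pI = (2.42 + 9.77) / 2
pI = 6.095

6.095


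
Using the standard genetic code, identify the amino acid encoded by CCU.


Standard genetic code lookup.
Codon CCU -> Pro

Pro


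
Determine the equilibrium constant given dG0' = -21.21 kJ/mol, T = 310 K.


Keq = exp(-dG0 * 1000 / (R * T))
Keq = exp(-(-21.21) * 1000 / (8.314 * 310))
Keq = 3749.6389

3749.6389


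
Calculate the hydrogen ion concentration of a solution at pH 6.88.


[H+] = 10^(-pH)
[H+] = 10^(-6.88)
[H+] = 1.318e-07 M

1.318e-07 M


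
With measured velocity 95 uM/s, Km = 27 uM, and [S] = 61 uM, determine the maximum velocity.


Vmax = v * (Km + [S]) / [S]
Vmax = 95 * (27 + 61) / 61
Vmax = 137.0492 uM/s

137.0492 uM/s


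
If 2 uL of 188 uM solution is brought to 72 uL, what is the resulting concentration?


C2 = C1 * V1 / V2
C2 = 188 * 2 / 72
C2 = 5.2222 uM

5.2222 uM


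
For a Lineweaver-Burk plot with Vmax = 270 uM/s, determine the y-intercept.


y-intercept = 1/Vmax
= 1/270
= 0.0037 s/uM

0.0037 s/uM


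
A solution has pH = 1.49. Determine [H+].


[H+] = 10^(-pH)
[H+] = 10^(-1.49)
[H+] = 0.0324 M

0.0324 M


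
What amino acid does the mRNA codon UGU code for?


Standard genetic code lookup.
Codon UGU -> Cys

Cys


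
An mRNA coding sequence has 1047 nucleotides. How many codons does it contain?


codons = nucleotides / 3
codons = 1047 / 3 = 349

349


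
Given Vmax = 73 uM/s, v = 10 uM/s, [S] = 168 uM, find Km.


Km = [S] * (Vmax - v) / v
Km = 168 * (73 - 10) / 10
Km = 1058.4 uM

1058.4 uM


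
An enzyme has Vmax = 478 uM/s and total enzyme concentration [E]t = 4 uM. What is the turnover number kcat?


kcat = Vmax / [E]t
kcat = 478 / 4
kcat = 119.5 s^-1

119.5 s^-1


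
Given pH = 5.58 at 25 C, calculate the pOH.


pOH = 14 - pH
pOH = 14 - 5.58
pOH = 8.42

8.42


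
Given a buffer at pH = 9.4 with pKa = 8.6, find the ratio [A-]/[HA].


[A-]/[HA] = 10^(pH - pKa)
= 10^(9.4 - 8.6)
= 6.3096

6.3096


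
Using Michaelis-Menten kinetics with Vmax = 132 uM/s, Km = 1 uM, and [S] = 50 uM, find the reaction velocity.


v = Vmax * [S] / (Km + [S])
v = 132 * 50 / (1 + 50)
v = 129.4118 uM/s

129.4118 uM/s


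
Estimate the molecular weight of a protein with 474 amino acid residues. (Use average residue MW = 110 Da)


MW = n_residues * 110 Da
MW = 474 * 110
MW = 52140 Da

52140 Da


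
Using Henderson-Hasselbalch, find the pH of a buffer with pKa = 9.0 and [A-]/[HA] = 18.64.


pH = pKa + log10([A-]/[HA])
pH = 9.0 + log10(18.64)
pH = 10.2704

10.2704


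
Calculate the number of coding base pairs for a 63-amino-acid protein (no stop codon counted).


Each amino acid = 1 codon = 3 bp
bp = 63 * 3 = 189 bp

189 bp


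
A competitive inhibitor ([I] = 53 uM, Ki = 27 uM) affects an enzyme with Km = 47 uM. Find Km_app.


Km_app = Km * (1 + [I]/Ki)
Km_app = 47 * (1 + 53/27)
Km_app = 139.2593 uM

139.2593 uM


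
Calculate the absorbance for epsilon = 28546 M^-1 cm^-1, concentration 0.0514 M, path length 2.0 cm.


A = epsilon * c * l
A = 28546 * 0.0514 * 2.0
A = 2934.5288

2934.5288


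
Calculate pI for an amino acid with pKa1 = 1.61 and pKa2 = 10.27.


pI = (pKa1 + pKa2) / 2
pI = (1.61 + 10.27) / 2
pI = 5.94

5.94


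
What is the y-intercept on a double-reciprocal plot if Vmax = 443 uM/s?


y-intercept = 1/Vmax
= 1/443
= 0.0023 s/uM

0.0023 s/uM


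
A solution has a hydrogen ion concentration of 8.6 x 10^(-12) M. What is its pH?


pH = -log10([H+])
pH = -log10(8.6 x 10^(-12))
pH = 11.0655

11.0655


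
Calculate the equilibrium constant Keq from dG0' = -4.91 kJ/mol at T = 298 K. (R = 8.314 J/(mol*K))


Keq = exp(-dG0 * 1000 / (R * T))
Keq = exp(-(-4.91) * 1000 / (8.314 * 298))
Keq = 7.2556

7.2556


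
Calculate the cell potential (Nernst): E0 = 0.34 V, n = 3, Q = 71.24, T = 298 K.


E = E0 - (RT/nF) * ln(Q)
E = 0.34 - (8.314 * 298 / (3 * 96485)) * ln(71.24)
E = 0.3035 V

0.3035 V


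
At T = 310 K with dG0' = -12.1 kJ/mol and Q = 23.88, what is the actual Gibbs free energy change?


dG = dG0' + RT * ln(Q) / 1000
dG = -12.1 + 8.314 * 310 * ln(23.88) / 1000
dG = -3.922 kJ/mol

-3.922 kJ/mol


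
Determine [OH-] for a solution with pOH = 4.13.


[OH-] = 10^(-pOH)
[OH-] = 10^(-4.13)
[OH-] = 7.413e-05 M

7.413e-05 M


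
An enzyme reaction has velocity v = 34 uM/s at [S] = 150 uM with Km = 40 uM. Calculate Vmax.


Vmax = v * (Km + [S]) / [S]
Vmax = 34 * (40 + 150) / 150
Vmax = 43.0667 uM/s

43.0667 uM/s


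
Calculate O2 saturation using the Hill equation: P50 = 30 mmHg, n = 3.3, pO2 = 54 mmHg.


Y = pO2^n / (P50^n + pO2^n)
Y = 54^3.3 / (30^3.3 + 54^3.3)
Y = 87.43%

87.43%


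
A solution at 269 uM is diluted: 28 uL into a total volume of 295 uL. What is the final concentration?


C2 = C1 * V1 / V2
C2 = 269 * 28 / 295
C2 = 25.5322 uM

25.5322 uM


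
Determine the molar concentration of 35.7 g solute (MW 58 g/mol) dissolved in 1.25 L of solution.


C = (mass / MW) / volume
C = (35.7 / 58) / 1.25
C = 0.4924 M

0.4924 M


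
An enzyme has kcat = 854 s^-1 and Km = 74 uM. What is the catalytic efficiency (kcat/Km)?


Catalytic efficiency = kcat / Km
= 854 / 74
= 11.5405 uM^-1*s^-1

11.5405 uM^-1*s^-1


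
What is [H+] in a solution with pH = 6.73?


[H+] = 10^(-pH)
[H+] = 10^(-6.73)
[H+] = 1.862e-07 M

1.862e-07 M


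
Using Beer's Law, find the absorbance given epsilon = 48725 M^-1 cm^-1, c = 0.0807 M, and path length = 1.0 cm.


A = epsilon * c * l
A = 48725 * 0.0807 * 1.0
A = 3932.1075

3932.1075


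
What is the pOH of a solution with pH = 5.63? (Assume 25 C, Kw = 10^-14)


pOH = 14 - pH
pOH = 14 - 5.63
pOH = 8.37

8.37


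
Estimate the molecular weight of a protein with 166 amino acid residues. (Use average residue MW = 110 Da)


MW = n_residues * 110 Da
MW = 166 * 110
MW = 18260 Da

18260 Da


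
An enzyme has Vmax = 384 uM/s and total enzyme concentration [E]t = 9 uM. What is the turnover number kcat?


kcat = Vmax / [E]t
kcat = 384 / 9
kcat = 42.6667 s^-1

42.6667 s^-1


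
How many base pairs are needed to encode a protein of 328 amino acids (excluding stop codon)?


Each amino acid = 1 codon = 3 bp
bp = 328 * 3 = 984 bp

984 bp


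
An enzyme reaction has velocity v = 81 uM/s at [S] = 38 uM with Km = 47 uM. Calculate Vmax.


Vmax = v * (Km + [S]) / [S]
Vmax = 81 * (47 + 38) / 38
Vmax = 181.1842 uM/s

181.1842 uM/s


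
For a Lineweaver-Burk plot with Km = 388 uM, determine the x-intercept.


x-intercept = -1/Km
= -1/388
= -0.0026 1/uM

-0.0026 1/uM


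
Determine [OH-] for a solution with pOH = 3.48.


[OH-] = 10^(-pOH)
[OH-] = 10^(-3.48)
[OH-] = 3.311e-04 M

3.311e-04 M


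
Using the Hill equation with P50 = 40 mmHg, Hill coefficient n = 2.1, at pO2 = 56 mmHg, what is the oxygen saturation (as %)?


Y = pO2^n / (P50^n + pO2^n)
Y = 56^2.1 / (40^2.1 + 56^2.1)
Y = 66.96%

66.96%


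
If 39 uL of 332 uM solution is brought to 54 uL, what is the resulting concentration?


C2 = C1 * V1 / V2
C2 = 332 * 39 / 54
C2 = 239.7778 uM

239.7778 uM


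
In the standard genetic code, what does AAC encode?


Standard genetic code lookup.
Codon AAC -> Asn

Asn


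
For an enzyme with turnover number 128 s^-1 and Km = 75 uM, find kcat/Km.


Catalytic efficiency = kcat / Km
= 128 / 75
= 1.7067 uM^-1*s^-1

1.7067 uM^-1*s^-1


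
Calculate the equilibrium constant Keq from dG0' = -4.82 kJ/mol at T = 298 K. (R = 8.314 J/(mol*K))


Keq = exp(-dG0 * 1000 / (R * T))
Keq = exp(-(-4.82) * 1000 / (8.314 * 298))
Keq = 6.9968

6.9968


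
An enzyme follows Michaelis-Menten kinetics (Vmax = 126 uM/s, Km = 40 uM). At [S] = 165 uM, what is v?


v = Vmax * [S] / (Km + [S])
v = 126 * 165 / (40 + 165)
v = 101.4146 uM/s

101.4146 uM/s


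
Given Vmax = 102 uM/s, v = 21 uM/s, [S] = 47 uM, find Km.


Km = [S] * (Vmax - v) / v
Km = 47 * (102 - 21) / 21
Km = 181.2857 uM

181.2857 uM


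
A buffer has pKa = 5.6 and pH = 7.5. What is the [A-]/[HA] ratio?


[A-]/[HA] = 10^(pH - pKa)
= 10^(7.5 - 5.6)
= 79.4328

79.4328


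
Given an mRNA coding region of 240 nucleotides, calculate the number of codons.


codons = nucleotides / 3
codons = 240 / 3 = 80

80


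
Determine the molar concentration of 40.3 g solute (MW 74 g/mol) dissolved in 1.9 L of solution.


C = (mass / MW) / volume
C = (40.3 / 74) / 1.9
C = 0.2866 M

0.2866 M


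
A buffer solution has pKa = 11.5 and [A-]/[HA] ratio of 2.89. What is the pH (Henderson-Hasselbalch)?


pH = pKa + log10([A-]/[HA])
pH = 11.5 + log10(2.89)
pH = 11.9609

11.9609


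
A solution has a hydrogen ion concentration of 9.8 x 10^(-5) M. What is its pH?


pH = -log10([H+])
pH = -log10(9.8 x 10^(-5))
pH = 4.0088

4.0088


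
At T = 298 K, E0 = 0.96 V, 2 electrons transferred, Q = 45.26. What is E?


E = E0 - (RT/nF) * ln(Q)
E = 0.96 - (8.314 * 298 / (2 * 96485)) * ln(45.26)
E = 0.9111 V

0.9111 V


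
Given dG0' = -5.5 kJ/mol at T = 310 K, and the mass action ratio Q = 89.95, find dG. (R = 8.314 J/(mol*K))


dG = dG0' + RT * ln(Q) / 1000
dG = -5.5 + 8.314 * 310 * ln(89.95) / 1000
dG = 6.0961 kJ/mol

6.0961 kJ/mol


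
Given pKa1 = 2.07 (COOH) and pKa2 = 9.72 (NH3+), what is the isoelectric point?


pI = (pKa1 + pKa2) / 2
pI = (2.07 + 9.72) / 2
pI = 5.895

5.895


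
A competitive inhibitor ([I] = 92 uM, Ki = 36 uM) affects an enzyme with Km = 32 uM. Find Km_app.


Km_app = Km * (1 + [I]/Ki)
Km_app = 32 * (1 + 92/36)
Km_app = 113.7778 uM

113.7778 uM


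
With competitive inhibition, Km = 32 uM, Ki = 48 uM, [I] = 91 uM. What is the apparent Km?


Km_app = Km * (1 + [I]/Ki)
Km_app = 32 * (1 + 91/48)
Km_app = 92.6667 uM

92.6667 uM


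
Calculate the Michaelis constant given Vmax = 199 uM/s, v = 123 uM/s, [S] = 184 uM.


Km = [S] * (Vmax - v) / v
Km = 184 * (199 - 123) / 123
Km = 113.6911 uM

113.6911 uM


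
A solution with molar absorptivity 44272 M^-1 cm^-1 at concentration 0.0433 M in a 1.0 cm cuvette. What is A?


A = epsilon * c * l
A = 44272 * 0.0433 * 1.0
A = 1916.9776

1916.9776


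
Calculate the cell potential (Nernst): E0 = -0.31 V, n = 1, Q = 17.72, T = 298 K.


E = E0 - (RT/nF) * ln(Q)
E = -0.31 - (8.314 * 298 / (1 * 96485)) * ln(17.72)
E = -0.3838 V

-0.3838 V


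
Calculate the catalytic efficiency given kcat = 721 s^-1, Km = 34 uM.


Catalytic efficiency = kcat / Km
= 721 / 34
= 21.2059 uM^-1*s^-1

21.2059 uM^-1*s^-1


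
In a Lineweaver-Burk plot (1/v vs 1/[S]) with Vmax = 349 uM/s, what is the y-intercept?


y-intercept = 1/Vmax
= 1/349
= 0.0029 s/uM

0.0029 s/uM


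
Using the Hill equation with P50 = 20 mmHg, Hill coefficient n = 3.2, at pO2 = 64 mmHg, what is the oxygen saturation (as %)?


Y = pO2^n / (P50^n + pO2^n)
Y = 64^3.2 / (20^3.2 + 64^3.2)
Y = 97.64%

97.64%


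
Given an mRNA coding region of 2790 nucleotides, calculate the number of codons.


codons = nucleotides / 3
codons = 2790 / 3 = 930

930


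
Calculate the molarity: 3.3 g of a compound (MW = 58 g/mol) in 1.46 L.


C = (mass / MW) / volume
C = (3.3 / 58) / 1.46
C = 0.039 M

0.039 M


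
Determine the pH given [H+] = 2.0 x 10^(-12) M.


pH = -log10([H+])
pH = -log10(2.0 x 10^(-12))
pH = 11.699

11.699
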